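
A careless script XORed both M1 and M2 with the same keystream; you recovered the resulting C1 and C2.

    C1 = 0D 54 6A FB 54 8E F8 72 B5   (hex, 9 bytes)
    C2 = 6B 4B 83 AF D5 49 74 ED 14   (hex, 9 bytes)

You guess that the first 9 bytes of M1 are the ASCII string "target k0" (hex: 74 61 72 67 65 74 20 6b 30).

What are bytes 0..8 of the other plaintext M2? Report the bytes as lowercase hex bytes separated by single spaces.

First, C1 ⊕ C2 = (M1 ⊕ K) ⊕ (M2 ⊕ K) = M1 ⊕ M2, so the key drops out. Then M2 = (M1 ⊕ M2) ⊕ M1 over the first 9 bytes.
byte 0: (0d ^ 6b) ^ 74 = 66 ^ 74 = 12
byte 1: (54 ^ 4b) ^ 61 = 1f ^ 61 = 7e
byte 2: (6a ^ 83) ^ 72 = e9 ^ 72 = 9b
byte 3: (fb ^ af) ^ 67 = 54 ^ 67 = 33
byte 4: (54 ^ d5) ^ 65 = 81 ^ 65 = e4
byte 5: (8e ^ 49) ^ 74 = c7 ^ 74 = b3
byte 6: (f8 ^ 74) ^ 20 = 8c ^ 20 = ac
byte 7: (72 ^ ed) ^ 6b = 9f ^ 6b = f4
byte 8: (b5 ^ 14) ^ 30 = a1 ^ 30 = 91

12 7e 9b 33 e4 b3 ac f4 91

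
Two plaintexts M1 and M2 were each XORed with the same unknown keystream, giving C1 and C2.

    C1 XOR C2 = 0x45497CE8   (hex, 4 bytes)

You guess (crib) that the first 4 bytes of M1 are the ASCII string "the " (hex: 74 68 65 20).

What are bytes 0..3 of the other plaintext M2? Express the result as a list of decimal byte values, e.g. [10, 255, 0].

Since C1 ⊕ C2 = M1 ⊕ M2, XORing with the guessed M1 bytes yields the corresponding M2 bytes: M2 = (C1 ⊕ C2) ⊕ M1.
01000101 ^ 01110100 = 00110001
01001001 ^ 01101000 = 00100001
01111100 ^ 01100101 = 00011001
11101000 ^ 00100000 = 11001000

[49, 33, 25, 200]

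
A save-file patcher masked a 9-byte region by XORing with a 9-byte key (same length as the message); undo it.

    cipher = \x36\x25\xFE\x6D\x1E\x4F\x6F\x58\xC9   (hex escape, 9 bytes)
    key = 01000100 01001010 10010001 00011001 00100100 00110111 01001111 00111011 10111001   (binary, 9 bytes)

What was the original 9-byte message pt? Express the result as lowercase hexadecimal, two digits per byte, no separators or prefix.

XOR is its own inverse, so applying the key byte-wise gives the result directly.
 54 XOR  68 = 114
 37 XOR  74 = 111
254 XOR 145 = 111
109 XOR  25 = 116
 30 XOR  36 =  58
 79 XOR  55 = 120
111 XOR  79 =  32
 88 XOR  59 =  99
201 XOR 185 = 112

726f6f743a78206370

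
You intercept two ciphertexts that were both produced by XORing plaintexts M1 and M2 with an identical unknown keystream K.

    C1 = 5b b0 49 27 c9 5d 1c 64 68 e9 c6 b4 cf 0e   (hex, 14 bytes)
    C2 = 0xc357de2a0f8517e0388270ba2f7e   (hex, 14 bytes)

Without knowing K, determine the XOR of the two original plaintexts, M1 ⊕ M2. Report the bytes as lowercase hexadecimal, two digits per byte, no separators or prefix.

C1 ⊕ C2 = (M1 ⊕ K) ⊕ (M2 ⊕ K) = M1 ⊕ M2 — the shared key cancels under XOR.
5b XOR c3 = 98
b0 XOR 57 = e7
49 XOR de = 97
27 XOR 2a = 0d
c9 XOR 0f = c6
5d XOR 85 = d8
1c XOR 17 = 0b
64 XOR e0 = 84
68 XOR 38 = 50
e9 XOR 82 = 6b
c6 XOR 70 = b6
b4 XOR ba = 0e
cf XOR 2f = e0
0e XOR 7e = 70

98e7970dc6d80b84506bb60ee070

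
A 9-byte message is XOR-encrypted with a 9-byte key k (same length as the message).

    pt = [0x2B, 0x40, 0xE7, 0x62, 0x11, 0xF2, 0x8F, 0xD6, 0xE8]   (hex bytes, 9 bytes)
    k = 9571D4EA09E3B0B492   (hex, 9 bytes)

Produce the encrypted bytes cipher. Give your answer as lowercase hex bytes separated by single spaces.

be 31 33 88 18 11 3f 62 7a

byte 0:  43 XOR 149 = 190
byte 1:  64 XOR 113 =  49
byte 2: 231 XOR 212 =  51
byte 3:  98 XOR 234 = 136
byte 4:  17 XOR   9 =  24
byte 5: 242 XOR 227 =  17
byte 6: 143 XOR 176 =  63
byte 7: 214 XOR 180 =  98
byte 8: 232 XOR 146 = 122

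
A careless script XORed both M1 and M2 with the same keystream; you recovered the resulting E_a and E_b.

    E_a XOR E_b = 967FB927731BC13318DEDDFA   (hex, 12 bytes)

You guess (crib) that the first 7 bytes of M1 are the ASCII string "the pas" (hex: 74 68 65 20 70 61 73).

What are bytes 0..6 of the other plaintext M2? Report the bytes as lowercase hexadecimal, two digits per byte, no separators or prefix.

Since E_a ⊕ E_b = M1 ⊕ M2, XORing with the guessed M1 bytes yields the corresponding M2 bytes: M2 = (E_a ⊕ E_b) ⊕ M1.
byte 0: 96 ^ 74 = e2
byte 1: 7f ^ 68 = 17
byte 2: b9 ^ 65 = dc
byte 3: 27 ^ 20 = 07
byte 4: 73 ^ 70 = 03
byte 5: 1b ^ 61 = 7a
byte 6: c1 ^ 73 = b2

e217dc07037ab2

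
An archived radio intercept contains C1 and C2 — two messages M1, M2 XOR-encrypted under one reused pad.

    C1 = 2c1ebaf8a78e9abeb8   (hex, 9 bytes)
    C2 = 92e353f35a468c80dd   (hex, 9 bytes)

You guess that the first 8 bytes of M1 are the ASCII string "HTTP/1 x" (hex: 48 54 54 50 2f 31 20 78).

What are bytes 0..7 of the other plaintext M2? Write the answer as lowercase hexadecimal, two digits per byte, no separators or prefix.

f6a9bd5bd2f93646

First, C1 ⊕ C2 = (M1 ⊕ K) ⊕ (M2 ⊕ K) = M1 ⊕ M2, so the key drops out. Then M2 = (M1 ⊕ M2) ⊕ M1 over the first 8 bytes.
byte 0: (2c ^ 92) ^ 48 = be ^ 48 = f6
byte 1: (1e ^ e3) ^ 54 = fd ^ 54 = a9
byte 2: (ba ^ 53) ^ 54 = e9 ^ 54 = bd
byte 3: (f8 ^ f3) ^ 50 = 0b ^ 50 = 5b
byte 4: (a7 ^ 5a) ^ 2f = fd ^ 2f = d2
byte 5: (8e ^ 46) ^ 31 = c8 ^ 31 = f9
byte 6: (9a ^ 8c) ^ 20 = 16 ^ 20 = 36
byte 7: (be ^ 80) ^ 78 = 3e ^ 78 = 46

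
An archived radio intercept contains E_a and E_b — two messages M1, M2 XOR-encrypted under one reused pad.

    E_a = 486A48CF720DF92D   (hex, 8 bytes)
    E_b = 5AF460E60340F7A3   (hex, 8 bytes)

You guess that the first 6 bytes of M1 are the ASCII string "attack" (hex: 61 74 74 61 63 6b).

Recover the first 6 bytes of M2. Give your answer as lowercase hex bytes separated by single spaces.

73 ea 5c 48 12 26

First, E_a ⊕ E_b = (M1 ⊕ K) ⊕ (M2 ⊕ K) = M1 ⊕ M2, so the key drops out. Then M2 = (M1 ⊕ M2) ⊕ M1 over the first 6 bytes.
byte 0: (48 ^ 5a) ^ 61 = 12 ^ 61 = 73
byte 1: (6a ^ f4) ^ 74 = 9e ^ 74 = ea
byte 2: (48 ^ 60) ^ 74 = 28 ^ 74 = 5c
byte 3: (cf ^ e6) ^ 61 = 29 ^ 61 = 48
byte 4: (72 ^ 03) ^ 63 = 71 ^ 63 = 12
byte 5: (0d ^ 40) ^ 6b = 4d ^ 6b = 26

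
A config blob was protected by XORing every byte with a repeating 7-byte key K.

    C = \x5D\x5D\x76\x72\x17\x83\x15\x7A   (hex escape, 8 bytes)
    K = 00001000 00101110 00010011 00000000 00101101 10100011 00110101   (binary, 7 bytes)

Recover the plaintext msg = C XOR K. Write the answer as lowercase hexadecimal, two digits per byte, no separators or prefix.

The 7-byte key repeats, so the effective keystream is 08 2e 13 00 2d a3 35 08.
byte 0: 5d ^ 08 = 55
byte 1: 5d ^ 2e = 73
byte 2: 76 ^ 13 = 65
byte 3: 72 ^ 00 = 72
byte 4: 17 ^ 2d = 3a
byte 5: 83 ^ a3 = 20
byte 6: 15 ^ 35 = 20
byte 7: 7a ^ 08 = 72

557365723a202072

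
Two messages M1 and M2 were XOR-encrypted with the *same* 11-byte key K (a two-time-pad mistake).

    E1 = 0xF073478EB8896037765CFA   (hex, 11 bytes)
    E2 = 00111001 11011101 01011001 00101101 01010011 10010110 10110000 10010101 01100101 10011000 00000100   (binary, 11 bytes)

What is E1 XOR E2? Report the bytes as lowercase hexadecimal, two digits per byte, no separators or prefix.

E1 ⊕ E2 = (M1 ⊕ K) ⊕ (M2 ⊕ K) = M1 ⊕ M2 — the shared key cancels under XOR.
f0 XOR 39 = c9
73 XOR dd = ae
47 XOR 59 = 1e
8e XOR 2d = a3
b8 XOR 53 = eb
89 XOR 96 = 1f
60 XOR b0 = d0
37 XOR 95 = a2
76 XOR 65 = 13
5c XOR 98 = c4
fa XOR 04 = fe

c9ae1ea3eb1fd0a213c4fe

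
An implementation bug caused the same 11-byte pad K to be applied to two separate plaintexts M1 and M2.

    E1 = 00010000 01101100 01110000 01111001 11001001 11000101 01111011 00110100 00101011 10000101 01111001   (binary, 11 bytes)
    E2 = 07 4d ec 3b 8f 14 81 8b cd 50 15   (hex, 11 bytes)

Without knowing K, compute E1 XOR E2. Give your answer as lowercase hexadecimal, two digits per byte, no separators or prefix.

17219c4246d1fabfe6d56c

E1 ⊕ E2 = (M1 ⊕ K) ⊕ (M2 ⊕ K) = M1 ⊕ M2 — the shared key cancels under XOR.
byte 0: 10 ⊕ 07 = 17
byte 1: 6c ⊕ 4d = 21
byte 2: 70 ⊕ ec = 9c
byte 3: 79 ⊕ 3b = 42
byte 4: c9 ⊕ 8f = 46
byte 5: c5 ⊕ 14 = d1
byte 6: 7b ⊕ 81 = fa
byte 7: 34 ⊕ 8b = bf
byte 8: 2b ⊕ cd = e6
byte 9: 85 ⊕ 50 = d5
byte 10: 79 ⊕ 15 = 6c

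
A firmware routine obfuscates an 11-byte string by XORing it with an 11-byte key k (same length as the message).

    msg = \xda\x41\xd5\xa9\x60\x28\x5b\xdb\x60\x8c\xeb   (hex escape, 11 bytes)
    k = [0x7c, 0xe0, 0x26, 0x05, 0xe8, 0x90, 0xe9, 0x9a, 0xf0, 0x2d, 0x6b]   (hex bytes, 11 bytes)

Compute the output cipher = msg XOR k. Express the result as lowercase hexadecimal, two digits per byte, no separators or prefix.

a6a1f3ac88b8b24190a180

XOR is its own inverse, so applying the key byte-wise gives the result directly.
byte 0: da XOR 7c = a6
byte 1: 41 XOR e0 = a1
byte 2: d5 XOR 26 = f3
byte 3: a9 XOR 05 = ac
byte 4: 60 XOR e8 = 88
byte 5: 28 XOR 90 = b8
byte 6: 5b XOR e9 = b2
byte 7: db XOR 9a = 41
byte 8: 60 XOR f0 = 90
byte 9: 8c XOR 2d = a1
byte 10: eb XOR 6b = 80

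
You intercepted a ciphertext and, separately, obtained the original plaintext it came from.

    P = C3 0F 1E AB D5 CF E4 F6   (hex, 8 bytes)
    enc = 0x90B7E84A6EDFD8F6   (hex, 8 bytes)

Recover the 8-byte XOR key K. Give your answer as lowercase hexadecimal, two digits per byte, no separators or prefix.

53b8f6e1bb103c00

Since enc = P ⊕ K, XORing both sides with P gives K = P ⊕ enc.
c3 ⊕ 90 = 53
0f ⊕ b7 = b8
1e ⊕ e8 = f6
ab ⊕ 4a = e1
d5 ⊕ 6e = bb
cf ⊕ df = 10
e4 ⊕ d8 = 3c
f6 ⊕ f6 = 00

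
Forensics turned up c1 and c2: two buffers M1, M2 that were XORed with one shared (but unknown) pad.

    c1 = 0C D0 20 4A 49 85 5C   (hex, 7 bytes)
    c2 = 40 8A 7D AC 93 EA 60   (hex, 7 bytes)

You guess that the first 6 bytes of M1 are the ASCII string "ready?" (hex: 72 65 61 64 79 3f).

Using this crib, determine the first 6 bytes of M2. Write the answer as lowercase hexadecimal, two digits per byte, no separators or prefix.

First, c1 ⊕ c2 = (M1 ⊕ K) ⊕ (M2 ⊕ K) = M1 ⊕ M2, so the key drops out. Then M2 = (M1 ⊕ M2) ⊕ M1 over the first 6 bytes.
byte 0: (0c ^ 40) ^ 72 = 4c ^ 72 = 3e
byte 1: (d0 ^ 8a) ^ 65 = 5a ^ 65 = 3f
byte 2: (20 ^ 7d) ^ 61 = 5d ^ 61 = 3c
byte 3: (4a ^ ac) ^ 64 = e6 ^ 64 = 82
byte 4: (49 ^ 93) ^ 79 = da ^ 79 = a3
byte 5: (85 ^ ea) ^ 3f = 6f ^ 3f = 50

3e3f3c82a350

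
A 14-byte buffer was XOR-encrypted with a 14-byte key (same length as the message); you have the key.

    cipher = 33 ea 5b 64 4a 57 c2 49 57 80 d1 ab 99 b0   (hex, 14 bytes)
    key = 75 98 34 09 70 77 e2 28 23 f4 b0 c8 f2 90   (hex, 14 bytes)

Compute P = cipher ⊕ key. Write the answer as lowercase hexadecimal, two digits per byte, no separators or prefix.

33 xor 75 = 46
ea xor 98 = 72
5b xor 34 = 6f
64 xor 09 = 6d
4a xor 70 = 3a
57 xor 77 = 20
c2 xor e2 = 20
49 xor 28 = 61
57 xor 23 = 74
80 xor f4 = 74
d1 xor b0 = 61
ab xor c8 = 63
99 xor f2 = 6b
b0 xor 90 = 20

46726f6d3a202061747461636b20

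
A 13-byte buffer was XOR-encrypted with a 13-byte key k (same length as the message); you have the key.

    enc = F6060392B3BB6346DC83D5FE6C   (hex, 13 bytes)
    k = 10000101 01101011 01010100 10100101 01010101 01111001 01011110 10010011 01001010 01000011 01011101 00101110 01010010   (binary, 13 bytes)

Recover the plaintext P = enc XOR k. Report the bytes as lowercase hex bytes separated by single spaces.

73 6d 57 37 e6 c2 3d d5 96 c0 88 d0 3e

byte 0: f6 XOR 85 = 73
byte 1: 06 XOR 6b = 6d
byte 2: 03 XOR 54 = 57
byte 3: 92 XOR a5 = 37
byte 4: b3 XOR 55 = e6
byte 5: bb XOR 79 = c2
byte 6: 63 XOR 5e = 3d
byte 7: 46 XOR 93 = d5
byte 8: dc XOR 4a = 96
byte 9: 83 XOR 43 = c0
byte 10: d5 XOR 5d = 88
byte 11: fe XOR 2e = d0
byte 12: 6c XOR 52 = 3e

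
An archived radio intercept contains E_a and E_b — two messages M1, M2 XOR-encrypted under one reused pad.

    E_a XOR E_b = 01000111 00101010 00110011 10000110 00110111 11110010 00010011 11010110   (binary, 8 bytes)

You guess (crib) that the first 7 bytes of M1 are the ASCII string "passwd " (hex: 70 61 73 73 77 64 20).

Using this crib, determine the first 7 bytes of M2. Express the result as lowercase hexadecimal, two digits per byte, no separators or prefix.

Since E_a ⊕ E_b = M1 ⊕ M2, XORing with the guessed M1 bytes yields the corresponding M2 bytes: M2 = (E_a ⊕ E_b) ⊕ M1.
47 ⊕ 70 = 37
2a ⊕ 61 = 4b
33 ⊕ 73 = 40
86 ⊕ 73 = f5
37 ⊕ 77 = 40
f2 ⊕ 64 = 96
13 ⊕ 20 = 33

374b40f5409633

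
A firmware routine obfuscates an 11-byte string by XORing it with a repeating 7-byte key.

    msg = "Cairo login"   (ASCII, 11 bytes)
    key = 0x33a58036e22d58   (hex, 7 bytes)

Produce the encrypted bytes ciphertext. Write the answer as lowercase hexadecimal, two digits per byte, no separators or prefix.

70c4e9448d0d345cc2e958

The 7-byte key repeats, so the effective keystream is 33 a5 80 36 e2 2d 58 33 a5 80 36.
byte 0: 01000011 xor 00110011 = 01110000
byte 1: 01100001 xor 10100101 = 11000100
byte 2: 01101001 xor 10000000 = 11101001
byte 3: 01110010 xor 00110110 = 01000100
byte 4: 01101111 xor 11100010 = 10001101
byte 5: 00100000 xor 00101101 = 00001101
byte 6: 01101100 xor 01011000 = 00110100
byte 7: 01101111 xor 00110011 = 01011100
byte 8: 01100111 xor 10100101 = 11000010
byte 9: 01101001 xor 10000000 = 11101001
byte 10: 01101110 xor 00110110 = 01011000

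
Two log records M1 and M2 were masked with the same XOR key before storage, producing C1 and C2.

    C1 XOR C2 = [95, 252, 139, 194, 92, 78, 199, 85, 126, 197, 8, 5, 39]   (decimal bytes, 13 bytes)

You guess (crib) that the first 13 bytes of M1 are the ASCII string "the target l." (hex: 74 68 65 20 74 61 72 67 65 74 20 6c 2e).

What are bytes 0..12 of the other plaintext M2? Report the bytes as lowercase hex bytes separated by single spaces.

Since C1 ⊕ C2 = M1 ⊕ M2, XORing with the guessed M1 bytes yields the corresponding M2 bytes: M2 = (C1 ⊕ C2) ⊕ M1.
5f ⊕ 74 = 2b
fc ⊕ 68 = 94
8b ⊕ 65 = ee
c2 ⊕ 20 = e2
5c ⊕ 74 = 28
4e ⊕ 61 = 2f
c7 ⊕ 72 = b5
55 ⊕ 67 = 32
7e ⊕ 65 = 1b
c5 ⊕ 74 = b1
08 ⊕ 20 = 28
05 ⊕ 6c = 69
27 ⊕ 2e = 09

2b 94 ee e2 28 2f b5 32 1b b1 28 69 09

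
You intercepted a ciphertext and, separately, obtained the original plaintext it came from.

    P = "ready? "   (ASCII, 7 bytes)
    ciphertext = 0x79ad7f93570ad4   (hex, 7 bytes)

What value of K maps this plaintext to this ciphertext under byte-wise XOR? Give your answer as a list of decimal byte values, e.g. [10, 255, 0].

[11, 200, 30, 247, 46, 53, 244]

Since ciphertext = P ⊕ K, XORing both sides with P gives K = P ⊕ ciphertext.
72 XOR 79 = 0b
65 XOR ad = c8
61 XOR 7f = 1e
64 XOR 93 = f7
79 XOR 57 = 2e
3f XOR 0a = 35
20 XOR d4 = f4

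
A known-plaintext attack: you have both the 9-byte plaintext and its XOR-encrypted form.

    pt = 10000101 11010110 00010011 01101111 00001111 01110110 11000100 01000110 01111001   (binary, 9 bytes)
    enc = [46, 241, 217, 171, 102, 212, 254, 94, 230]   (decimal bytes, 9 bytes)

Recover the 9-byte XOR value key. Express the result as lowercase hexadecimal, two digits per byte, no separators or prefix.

ab27cac469a23a189f

Since enc = pt ⊕ key, XORing both sides with pt gives key = pt ⊕ enc.
85 ^ 2e = ab
d6 ^ f1 = 27
13 ^ d9 = ca
6f ^ ab = c4
0f ^ 66 = 69
76 ^ d4 = a2
c4 ^ fe = 3a
46 ^ 5e = 18
79 ^ e6 = 9f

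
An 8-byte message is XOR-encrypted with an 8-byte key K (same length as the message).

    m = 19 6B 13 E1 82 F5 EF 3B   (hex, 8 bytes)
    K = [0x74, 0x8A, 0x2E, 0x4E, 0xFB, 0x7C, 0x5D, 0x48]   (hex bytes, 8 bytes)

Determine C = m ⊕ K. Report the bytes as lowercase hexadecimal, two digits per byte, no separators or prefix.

6de13daf7989b273

byte 0: 00011001 XOR 01110100 = 01101101
byte 1: 01101011 XOR 10001010 = 11100001
byte 2: 00010011 XOR 00101110 = 00111101
byte 3: 11100001 XOR 01001110 = 10101111
byte 4: 10000010 XOR 11111011 = 01111001
byte 5: 11110101 XOR 01111100 = 10001001
byte 6: 11101111 XOR 01011101 = 10110010
byte 7: 00111011 XOR 01001000 = 01110011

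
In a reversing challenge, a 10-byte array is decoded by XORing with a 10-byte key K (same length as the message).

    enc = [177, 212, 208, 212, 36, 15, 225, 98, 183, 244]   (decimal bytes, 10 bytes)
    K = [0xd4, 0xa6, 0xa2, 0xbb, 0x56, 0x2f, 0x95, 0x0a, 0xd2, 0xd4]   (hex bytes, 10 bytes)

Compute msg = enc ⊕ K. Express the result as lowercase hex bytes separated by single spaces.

65 72 72 6f 72 20 74 68 65 20

b1 ^ d4 = 65
d4 ^ a6 = 72
d0 ^ a2 = 72
d4 ^ bb = 6f
24 ^ 56 = 72
0f ^ 2f = 20
e1 ^ 95 = 74
62 ^ 0a = 68
b7 ^ d2 = 65
f4 ^ d4 = 20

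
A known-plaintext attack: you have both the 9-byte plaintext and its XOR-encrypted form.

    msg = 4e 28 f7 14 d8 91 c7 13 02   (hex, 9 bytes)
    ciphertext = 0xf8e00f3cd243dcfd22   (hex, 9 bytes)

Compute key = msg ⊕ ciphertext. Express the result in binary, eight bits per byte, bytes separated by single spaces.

Since ciphertext = msg ⊕ key, XORing both sides with msg gives key = msg ⊕ ciphertext.
01001110 XOR 11111000 = 10110110
00101000 XOR 11100000 = 11001000
11110111 XOR 00001111 = 11111000
00010100 XOR 00111100 = 00101000
11011000 XOR 11010010 = 00001010
10010001 XOR 01000011 = 11010010
11000111 XOR 11011100 = 00011011
00010011 XOR 11111101 = 11101110
00000010 XOR 00100010 = 00100000

10110110 11001000 11111000 00101000 00001010 11010010 00011011 11101110 00100000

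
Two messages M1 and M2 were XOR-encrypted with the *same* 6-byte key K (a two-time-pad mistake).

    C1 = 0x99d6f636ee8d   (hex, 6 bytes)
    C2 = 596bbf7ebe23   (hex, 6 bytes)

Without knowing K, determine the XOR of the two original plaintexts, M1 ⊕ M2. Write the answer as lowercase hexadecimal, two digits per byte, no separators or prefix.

C1 ⊕ C2 = (M1 ⊕ K) ⊕ (M2 ⊕ K) = M1 ⊕ M2 — the shared key cancels under XOR.
99 XOR 59 = c0
d6 XOR 6b = bd
f6 XOR bf = 49
36 XOR 7e = 48
ee XOR be = 50
8d XOR 23 = ae

c0bd494850ae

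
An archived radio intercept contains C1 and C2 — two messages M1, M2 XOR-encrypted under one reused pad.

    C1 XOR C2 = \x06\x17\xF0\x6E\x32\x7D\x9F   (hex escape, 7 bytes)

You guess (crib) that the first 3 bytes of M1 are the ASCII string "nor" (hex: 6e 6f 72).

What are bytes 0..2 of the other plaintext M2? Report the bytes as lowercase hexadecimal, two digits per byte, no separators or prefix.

687882

Since C1 ⊕ C2 = M1 ⊕ M2, XORing with the guessed M1 bytes yields the corresponding M2 bytes: M2 = (C1 ⊕ C2) ⊕ M1.
byte 0:   6 xor 110 = 104
byte 1:  23 xor 111 = 120
byte 2: 240 xor 114 = 130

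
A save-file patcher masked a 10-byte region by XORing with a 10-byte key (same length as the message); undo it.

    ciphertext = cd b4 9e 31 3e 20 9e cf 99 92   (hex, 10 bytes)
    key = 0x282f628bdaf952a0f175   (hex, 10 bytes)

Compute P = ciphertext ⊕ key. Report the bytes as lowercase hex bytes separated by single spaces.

XOR is its own inverse, so applying the key byte-wise gives the result directly.
205 xor  40 = 229
180 xor  47 = 155
158 xor  98 = 252
 49 xor 139 = 186
 62 xor 218 = 228
 32 xor 249 = 217
158 xor  82 = 204
207 xor 160 = 111
153 xor 241 = 104
146 xor 117 = 231

e5 9b fc ba e4 d9 cc 6f 68 e7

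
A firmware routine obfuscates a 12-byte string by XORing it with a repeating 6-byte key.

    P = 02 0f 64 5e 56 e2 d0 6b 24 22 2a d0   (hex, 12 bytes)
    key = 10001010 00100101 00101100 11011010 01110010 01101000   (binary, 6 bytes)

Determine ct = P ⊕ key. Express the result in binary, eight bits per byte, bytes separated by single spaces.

The 6-byte key repeats, so the effective keystream is 8a 25 2c da 72 68 8a 25 2c da 72 68.
byte 0: 00000010 ^ 10001010 = 10001000
byte 1: 00001111 ^ 00100101 = 00101010
byte 2: 01100100 ^ 00101100 = 01001000
byte 3: 01011110 ^ 11011010 = 10000100
byte 4: 01010110 ^ 01110010 = 00100100
byte 5: 11100010 ^ 01101000 = 10001010
byte 6: 11010000 ^ 10001010 = 01011010
byte 7: 01101011 ^ 00100101 = 01001110
byte 8: 00100100 ^ 00101100 = 00001000
byte 9: 00100010 ^ 11011010 = 11111000
byte 10: 00101010 ^ 01110010 = 01011000
byte 11: 11010000 ^ 01101000 = 10111000

10001000 00101010 01001000 10000100 00100100 10001010 01011010 01001110 00001000 11111000 01011000 10111000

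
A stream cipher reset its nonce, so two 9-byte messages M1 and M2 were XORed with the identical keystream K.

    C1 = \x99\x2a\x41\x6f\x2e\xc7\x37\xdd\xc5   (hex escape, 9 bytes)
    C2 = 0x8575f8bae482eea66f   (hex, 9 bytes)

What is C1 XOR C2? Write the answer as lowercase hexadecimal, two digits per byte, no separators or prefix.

1c5fb9d5ca45d97baa

C1 ⊕ C2 = (M1 ⊕ K) ⊕ (M2 ⊕ K) = M1 ⊕ M2 — the shared key cancels under XOR.
byte 0: 10011001 ⊕ 10000101 = 00011100
byte 1: 00101010 ⊕ 01110101 = 01011111
byte 2: 01000001 ⊕ 11111000 = 10111001
byte 3: 01101111 ⊕ 10111010 = 11010101
byte 4: 00101110 ⊕ 11100100 = 11001010
byte 5: 11000111 ⊕ 10000010 = 01000101
byte 6: 00110111 ⊕ 11101110 = 11011001
byte 7: 11011101 ⊕ 10100110 = 01111011
byte 8: 11000101 ⊕ 01101111 = 10101010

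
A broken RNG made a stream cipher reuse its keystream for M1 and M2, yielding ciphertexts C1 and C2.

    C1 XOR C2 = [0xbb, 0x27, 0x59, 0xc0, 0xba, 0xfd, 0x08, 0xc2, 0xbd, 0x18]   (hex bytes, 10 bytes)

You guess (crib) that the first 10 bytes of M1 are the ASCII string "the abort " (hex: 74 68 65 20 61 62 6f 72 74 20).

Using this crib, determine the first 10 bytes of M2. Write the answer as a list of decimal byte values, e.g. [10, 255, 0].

Since C1 ⊕ C2 = M1 ⊕ M2, XORing with the guessed M1 bytes yields the corresponding M2 bytes: M2 = (C1 ⊕ C2) ⊕ M1.
187 XOR 116 = 207
 39 XOR 104 =  79
 89 XOR 101 =  60
192 XOR  32 = 224
186 XOR  97 = 219
253 XOR  98 = 159
  8 XOR 111 = 103
194 XOR 114 = 176
189 XOR 116 = 201
 24 XOR  32 =  56

[207, 79, 60, 224, 219, 159, 103, 176, 201, 56]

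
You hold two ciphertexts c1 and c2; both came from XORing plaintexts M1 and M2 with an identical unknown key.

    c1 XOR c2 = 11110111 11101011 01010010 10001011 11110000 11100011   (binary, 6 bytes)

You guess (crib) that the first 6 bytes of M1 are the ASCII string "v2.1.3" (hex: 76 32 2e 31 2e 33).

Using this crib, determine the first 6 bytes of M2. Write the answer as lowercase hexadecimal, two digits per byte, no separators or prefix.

Since c1 ⊕ c2 = M1 ⊕ M2, XORing with the guessed M1 bytes yields the corresponding M2 bytes: M2 = (c1 ⊕ c2) ⊕ M1.
f7 XOR 76 = 81
eb XOR 32 = d9
52 XOR 2e = 7c
8b XOR 31 = ba
f0 XOR 2e = de
e3 XOR 33 = d0

81d97cbaded0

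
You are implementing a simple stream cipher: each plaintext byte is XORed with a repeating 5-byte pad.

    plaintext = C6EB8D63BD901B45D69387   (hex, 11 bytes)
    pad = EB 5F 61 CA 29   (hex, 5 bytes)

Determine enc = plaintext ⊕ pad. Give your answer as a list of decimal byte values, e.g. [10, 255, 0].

The 5-byte key repeats, so the effective keystream is eb 5f 61 ca 29 eb 5f 61 ca 29 eb.
byte 0: 11000110 ^ 11101011 = 00101101
byte 1: 11101011 ^ 01011111 = 10110100
byte 2: 10001101 ^ 01100001 = 11101100
byte 3: 01100011 ^ 11001010 = 10101001
byte 4: 10111101 ^ 00101001 = 10010100
byte 5: 10010000 ^ 11101011 = 01111011
byte 6: 00011011 ^ 01011111 = 01000100
byte 7: 01000101 ^ 01100001 = 00100100
byte 8: 11010110 ^ 11001010 = 00011100
byte 9: 10010011 ^ 00101001 = 10111010
byte 10: 10000111 ^ 11101011 = 01101100

[45, 180, 236, 169, 148, 123, 68, 36, 28, 186, 108]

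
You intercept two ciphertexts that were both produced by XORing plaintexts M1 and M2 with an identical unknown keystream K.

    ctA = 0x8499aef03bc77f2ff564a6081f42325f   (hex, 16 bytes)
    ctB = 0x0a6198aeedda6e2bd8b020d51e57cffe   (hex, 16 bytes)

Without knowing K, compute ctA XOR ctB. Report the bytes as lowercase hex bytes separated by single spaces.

ctA ⊕ ctB = (M1 ⊕ K) ⊕ (M2 ⊕ K) = M1 ⊕ M2 — the shared key cancels under XOR.
byte 0: 84 ⊕ 0a = 8e
byte 1: 99 ⊕ 61 = f8
byte 2: ae ⊕ 98 = 36
byte 3: f0 ⊕ ae = 5e
byte 4: 3b ⊕ ed = d6
byte 5: c7 ⊕ da = 1d
byte 6: 7f ⊕ 6e = 11
byte 7: 2f ⊕ 2b = 04
byte 8: f5 ⊕ d8 = 2d
byte 9: 64 ⊕ b0 = d4
byte 10: a6 ⊕ 20 = 86
byte 11: 08 ⊕ d5 = dd
byte 12: 1f ⊕ 1e = 01
byte 13: 42 ⊕ 57 = 15
byte 14: 32 ⊕ cf = fd
byte 15: 5f ⊕ fe = a1

8e f8 36 5e d6 1d 11 04 2d d4 86 dd 01 15 fd a1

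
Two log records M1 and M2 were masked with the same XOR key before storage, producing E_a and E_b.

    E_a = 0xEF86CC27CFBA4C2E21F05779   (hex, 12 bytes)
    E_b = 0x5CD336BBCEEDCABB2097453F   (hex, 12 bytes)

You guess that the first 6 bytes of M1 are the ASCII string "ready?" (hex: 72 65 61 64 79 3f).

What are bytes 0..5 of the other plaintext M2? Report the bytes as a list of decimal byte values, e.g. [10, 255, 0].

[193, 48, 155, 248, 120, 104]

First, E_a ⊕ E_b = (M1 ⊕ K) ⊕ (M2 ⊕ K) = M1 ⊕ M2, so the key drops out. Then M2 = (M1 ⊕ M2) ⊕ M1 over the first 6 bytes.
byte 0: (ef ⊕ 5c) ⊕ 72 = b3 ⊕ 72 = c1
byte 1: (86 ⊕ d3) ⊕ 65 = 55 ⊕ 65 = 30
byte 2: (cc ⊕ 36) ⊕ 61 = fa ⊕ 61 = 9b
byte 3: (27 ⊕ bb) ⊕ 64 = 9c ⊕ 64 = f8
byte 4: (cf ⊕ ce) ⊕ 79 = 01 ⊕ 79 = 78
byte 5: (ba ⊕ ed) ⊕ 3f = 57 ⊕ 3f = 68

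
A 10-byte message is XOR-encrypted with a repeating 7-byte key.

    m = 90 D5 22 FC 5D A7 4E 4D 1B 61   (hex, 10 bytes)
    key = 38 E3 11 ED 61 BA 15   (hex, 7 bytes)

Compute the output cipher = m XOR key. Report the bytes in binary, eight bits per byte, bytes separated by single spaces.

The 7-byte key repeats, so the effective keystream is 38 e3 11 ed 61 ba 15 38 e3 11.
byte 0: 90 xor 38 = a8
byte 1: d5 xor e3 = 36
byte 2: 22 xor 11 = 33
byte 3: fc xor ed = 11
byte 4: 5d xor 61 = 3c
byte 5: a7 xor ba = 1d
byte 6: 4e xor 15 = 5b
byte 7: 4d xor 38 = 75
byte 8: 1b xor e3 = f8
byte 9: 61 xor 11 = 70

10101000 00110110 00110011 00010001 00111100 00011101 01011011 01110101 11111000 01110000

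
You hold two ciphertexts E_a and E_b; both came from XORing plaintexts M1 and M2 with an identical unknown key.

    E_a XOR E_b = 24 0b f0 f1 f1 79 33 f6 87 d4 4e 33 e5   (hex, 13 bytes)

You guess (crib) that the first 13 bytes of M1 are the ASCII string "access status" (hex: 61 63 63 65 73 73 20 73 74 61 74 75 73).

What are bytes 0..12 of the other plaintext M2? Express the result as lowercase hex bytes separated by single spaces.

Since E_a ⊕ E_b = M1 ⊕ M2, XORing with the guessed M1 bytes yields the corresponding M2 bytes: M2 = (E_a ⊕ E_b) ⊕ M1.
byte 0: 24 xor 61 = 45
byte 1: 0b xor 63 = 68
byte 2: f0 xor 63 = 93
byte 3: f1 xor 65 = 94
byte 4: f1 xor 73 = 82
byte 5: 79 xor 73 = 0a
byte 6: 33 xor 20 = 13
byte 7: f6 xor 73 = 85
byte 8: 87 xor 74 = f3
byte 9: d4 xor 61 = b5
byte 10: 4e xor 74 = 3a
byte 11: 33 xor 75 = 46
byte 12: e5 xor 73 = 96

45 68 93 94 82 0a 13 85 f3 b5 3a 46 96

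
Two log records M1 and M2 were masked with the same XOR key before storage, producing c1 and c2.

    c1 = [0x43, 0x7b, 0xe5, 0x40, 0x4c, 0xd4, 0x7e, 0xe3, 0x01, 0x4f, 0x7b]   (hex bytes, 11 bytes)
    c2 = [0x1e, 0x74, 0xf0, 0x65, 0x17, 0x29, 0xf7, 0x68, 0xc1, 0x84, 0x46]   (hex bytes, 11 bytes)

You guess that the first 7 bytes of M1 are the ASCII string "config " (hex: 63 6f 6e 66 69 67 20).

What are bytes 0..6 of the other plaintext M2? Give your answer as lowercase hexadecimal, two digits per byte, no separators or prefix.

First, c1 ⊕ c2 = (M1 ⊕ K) ⊕ (M2 ⊕ K) = M1 ⊕ M2, so the key drops out. Then M2 = (M1 ⊕ M2) ⊕ M1 over the first 7 bytes.
byte 0: (43 XOR 1e) XOR 63 = 5d XOR 63 = 3e
byte 1: (7b XOR 74) XOR 6f = 0f XOR 6f = 60
byte 2: (e5 XOR f0) XOR 6e = 15 XOR 6e = 7b
byte 3: (40 XOR 65) XOR 66 = 25 XOR 66 = 43
byte 4: (4c XOR 17) XOR 69 = 5b XOR 69 = 32
byte 5: (d4 XOR 29) XOR 67 = fd XOR 67 = 9a
byte 6: (7e XOR f7) XOR 20 = 89 XOR 20 = a9

3e607b43329aa9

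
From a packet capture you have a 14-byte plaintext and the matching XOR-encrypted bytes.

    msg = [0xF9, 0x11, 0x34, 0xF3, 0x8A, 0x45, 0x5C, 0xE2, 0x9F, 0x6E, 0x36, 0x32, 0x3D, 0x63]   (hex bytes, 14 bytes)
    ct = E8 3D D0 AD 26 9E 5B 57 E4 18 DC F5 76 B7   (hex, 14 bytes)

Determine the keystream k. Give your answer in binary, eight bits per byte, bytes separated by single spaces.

00010001 00101100 11100100 01011110 10101100 11011011 00000111 10110101 01111011 01110110 11101010 11000111 01001011 11010100

Since ct = msg ⊕ k, XORing both sides with msg gives k = msg ⊕ ct.
f9 ^ e8 = 11
11 ^ 3d = 2c
34 ^ d0 = e4
f3 ^ ad = 5e
8a ^ 26 = ac
45 ^ 9e = db
5c ^ 5b = 07
e2 ^ 57 = b5
9f ^ e4 = 7b
6e ^ 18 = 76
36 ^ dc = ea
32 ^ f5 = c7
3d ^ 76 = 4b
63 ^ b7 = d4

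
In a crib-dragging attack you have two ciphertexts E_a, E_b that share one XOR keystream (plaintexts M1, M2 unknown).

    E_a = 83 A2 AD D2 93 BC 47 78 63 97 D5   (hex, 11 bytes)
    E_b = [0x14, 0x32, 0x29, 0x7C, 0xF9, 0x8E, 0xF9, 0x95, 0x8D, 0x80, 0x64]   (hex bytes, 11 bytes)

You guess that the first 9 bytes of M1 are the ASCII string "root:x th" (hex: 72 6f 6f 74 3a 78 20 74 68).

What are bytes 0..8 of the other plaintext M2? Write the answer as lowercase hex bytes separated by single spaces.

e5 ff eb da 50 4a 9e 99 86

First, E_a ⊕ E_b = (M1 ⊕ K) ⊕ (M2 ⊕ K) = M1 ⊕ M2, so the key drops out. Then M2 = (M1 ⊕ M2) ⊕ M1 over the first 9 bytes.
byte 0: (83 xor 14) xor 72 = 97 xor 72 = e5
byte 1: (a2 xor 32) xor 6f = 90 xor 6f = ff
byte 2: (ad xor 29) xor 6f = 84 xor 6f = eb
byte 3: (d2 xor 7c) xor 74 = ae xor 74 = da
byte 4: (93 xor f9) xor 3a = 6a xor 3a = 50
byte 5: (bc xor 8e) xor 78 = 32 xor 78 = 4a
byte 6: (47 xor f9) xor 20 = be xor 20 = 9e
byte 7: (78 xor 95) xor 74 = ed xor 74 = 99
byte 8: (63 xor 8d) xor 68 = ee xor 68 = 86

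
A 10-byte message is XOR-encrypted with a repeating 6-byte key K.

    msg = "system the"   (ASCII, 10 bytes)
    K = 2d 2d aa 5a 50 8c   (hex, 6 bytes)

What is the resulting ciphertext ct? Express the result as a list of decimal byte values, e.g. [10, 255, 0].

[94, 84, 217, 46, 53, 225, 13, 89, 194, 63]

The 6-byte key repeats, so the effective keystream is 2d 2d aa 5a 50 8c 2d 2d aa 5a.
byte 0: 73 ⊕ 2d = 5e
byte 1: 79 ⊕ 2d = 54
byte 2: 73 ⊕ aa = d9
byte 3: 74 ⊕ 5a = 2e
byte 4: 65 ⊕ 50 = 35
byte 5: 6d ⊕ 8c = e1
byte 6: 20 ⊕ 2d = 0d
byte 7: 74 ⊕ 2d = 59
byte 8: 68 ⊕ aa = c2
byte 9: 65 ⊕ 5a = 3f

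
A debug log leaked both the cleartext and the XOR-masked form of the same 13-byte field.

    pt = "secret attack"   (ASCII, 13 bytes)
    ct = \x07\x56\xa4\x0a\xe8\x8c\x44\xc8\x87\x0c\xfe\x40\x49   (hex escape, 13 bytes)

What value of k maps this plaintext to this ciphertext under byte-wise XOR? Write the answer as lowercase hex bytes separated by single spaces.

Since ct = pt ⊕ k, XORing both sides with pt gives k = pt ⊕ ct.
73 ⊕ 07 = 74
65 ⊕ 56 = 33
63 ⊕ a4 = c7
72 ⊕ 0a = 78
65 ⊕ e8 = 8d
74 ⊕ 8c = f8
20 ⊕ 44 = 64
61 ⊕ c8 = a9
74 ⊕ 87 = f3
74 ⊕ 0c = 78
61 ⊕ fe = 9f
63 ⊕ 40 = 23
6b ⊕ 49 = 22

74 33 c7 78 8d f8 64 a9 f3 78 9f 23 22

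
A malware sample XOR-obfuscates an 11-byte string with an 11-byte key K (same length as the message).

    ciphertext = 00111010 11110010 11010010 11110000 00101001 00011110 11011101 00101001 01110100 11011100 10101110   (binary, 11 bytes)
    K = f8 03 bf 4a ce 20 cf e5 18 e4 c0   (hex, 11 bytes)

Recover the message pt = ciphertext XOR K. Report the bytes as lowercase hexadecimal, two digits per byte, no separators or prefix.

XOR is its own inverse, so applying the key byte-wise gives the result directly.
3a ^ f8 = c2
f2 ^ 03 = f1
d2 ^ bf = 6d
f0 ^ 4a = ba
29 ^ ce = e7
1e ^ 20 = 3e
dd ^ cf = 12
29 ^ e5 = cc
74 ^ 18 = 6c
dc ^ e4 = 38
ae ^ c0 = 6e

c2f16dbae73e12cc6c386e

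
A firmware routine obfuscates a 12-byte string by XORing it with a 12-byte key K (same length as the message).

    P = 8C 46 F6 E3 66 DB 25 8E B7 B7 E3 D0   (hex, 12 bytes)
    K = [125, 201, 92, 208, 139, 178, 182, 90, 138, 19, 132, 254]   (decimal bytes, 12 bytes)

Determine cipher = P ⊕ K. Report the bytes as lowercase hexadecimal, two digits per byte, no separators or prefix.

f18faa33ed6993d43da4672e

140 xor 125 = 241
 70 xor 201 = 143
246 xor  92 = 170
227 xor 208 =  51
102 xor 139 = 237
219 xor 178 = 105
 37 xor 182 = 147
142 xor  90 = 212
183 xor 138 =  61
183 xor  19 = 164
227 xor 132 = 103
208 xor 254 =  46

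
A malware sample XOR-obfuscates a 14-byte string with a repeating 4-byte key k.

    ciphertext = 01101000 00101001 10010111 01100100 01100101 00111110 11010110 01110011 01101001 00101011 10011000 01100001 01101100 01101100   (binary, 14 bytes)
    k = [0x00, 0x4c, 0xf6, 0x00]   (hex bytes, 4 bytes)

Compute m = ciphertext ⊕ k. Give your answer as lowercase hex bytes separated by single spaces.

68 65 61 64 65 72 20 73 69 67 6e 61 6c 20

The 4-byte key repeats, so the effective keystream is 00 4c f6 00 00 4c f6 00 00 4c f6 00 00 4c.
byte 0: 68 xor 00 = 68
byte 1: 29 xor 4c = 65
byte 2: 97 xor f6 = 61
byte 3: 64 xor 00 = 64
byte 4: 65 xor 00 = 65
byte 5: 3e xor 4c = 72
byte 6: d6 xor f6 = 20
byte 7: 73 xor 00 = 73
byte 8: 69 xor 00 = 69
byte 9: 2b xor 4c = 67
byte 10: 98 xor f6 = 6e
byte 11: 61 xor 00 = 61
byte 12: 6c xor 00 = 6c
byte 13: 6c xor 4c = 20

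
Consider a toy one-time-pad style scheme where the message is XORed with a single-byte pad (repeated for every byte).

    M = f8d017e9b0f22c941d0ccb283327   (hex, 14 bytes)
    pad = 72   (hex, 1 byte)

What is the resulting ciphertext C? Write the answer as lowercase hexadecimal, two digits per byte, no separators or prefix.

The 1-byte key repeats, so the effective keystream is 72 72 72 72 72 72 72 72 72 72 72 72 72 72.
byte 0: f8 xor 72 = 8a
byte 1: d0 xor 72 = a2
byte 2: 17 xor 72 = 65
byte 3: e9 xor 72 = 9b
byte 4: b0 xor 72 = c2
byte 5: f2 xor 72 = 80
byte 6: 2c xor 72 = 5e
byte 7: 94 xor 72 = e6
byte 8: 1d xor 72 = 6f
byte 9: 0c xor 72 = 7e
byte 10: cb xor 72 = b9
byte 11: 28 xor 72 = 5a
byte 12: 33 xor 72 = 41
byte 13: 27 xor 72 = 55

8aa2659bc2805ee66f7eb95a4155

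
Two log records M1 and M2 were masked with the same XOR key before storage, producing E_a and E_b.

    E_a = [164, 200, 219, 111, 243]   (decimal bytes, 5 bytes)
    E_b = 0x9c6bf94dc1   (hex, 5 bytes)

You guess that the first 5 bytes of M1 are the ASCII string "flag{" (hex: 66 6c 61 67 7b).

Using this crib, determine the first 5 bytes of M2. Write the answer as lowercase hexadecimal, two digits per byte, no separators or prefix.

5ecf434549

First, E_a ⊕ E_b = (M1 ⊕ K) ⊕ (M2 ⊕ K) = M1 ⊕ M2, so the key drops out. Then M2 = (M1 ⊕ M2) ⊕ M1 over the first 5 bytes.
byte 0: (a4 xor 9c) xor 66 = 38 xor 66 = 5e
byte 1: (c8 xor 6b) xor 6c = a3 xor 6c = cf
byte 2: (db xor f9) xor 61 = 22 xor 61 = 43
byte 3: (6f xor 4d) xor 67 = 22 xor 67 = 45
byte 4: (f3 xor c1) xor 7b = 32 xor 7b = 49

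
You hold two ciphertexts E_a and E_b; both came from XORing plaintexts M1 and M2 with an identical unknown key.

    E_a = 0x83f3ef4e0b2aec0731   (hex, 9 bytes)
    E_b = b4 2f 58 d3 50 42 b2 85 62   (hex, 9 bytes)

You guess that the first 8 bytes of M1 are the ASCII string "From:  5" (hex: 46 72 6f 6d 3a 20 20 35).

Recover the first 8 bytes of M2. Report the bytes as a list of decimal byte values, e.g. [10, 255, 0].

First, E_a ⊕ E_b = (M1 ⊕ K) ⊕ (M2 ⊕ K) = M1 ⊕ M2, so the key drops out. Then M2 = (M1 ⊕ M2) ⊕ M1 over the first 8 bytes.
byte 0: (83 xor b4) xor 46 = 37 xor 46 = 71
byte 1: (f3 xor 2f) xor 72 = dc xor 72 = ae
byte 2: (ef xor 58) xor 6f = b7 xor 6f = d8
byte 3: (4e xor d3) xor 6d = 9d xor 6d = f0
byte 4: (0b xor 50) xor 3a = 5b xor 3a = 61
byte 5: (2a xor 42) xor 20 = 68 xor 20 = 48
byte 6: (ec xor b2) xor 20 = 5e xor 20 = 7e
byte 7: (07 xor 85) xor 35 = 82 xor 35 = b7

[113, 174, 216, 240, 97, 72, 126, 183]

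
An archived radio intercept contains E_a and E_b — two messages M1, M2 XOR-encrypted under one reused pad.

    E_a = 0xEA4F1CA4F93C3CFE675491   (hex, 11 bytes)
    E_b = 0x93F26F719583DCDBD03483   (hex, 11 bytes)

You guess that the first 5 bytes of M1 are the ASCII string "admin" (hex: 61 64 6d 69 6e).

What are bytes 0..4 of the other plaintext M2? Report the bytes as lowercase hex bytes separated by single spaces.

18 d9 1e bc 02

First, E_a ⊕ E_b = (M1 ⊕ K) ⊕ (M2 ⊕ K) = M1 ⊕ M2, so the key drops out. Then M2 = (M1 ⊕ M2) ⊕ M1 over the first 5 bytes.
byte 0: (ea ^ 93) ^ 61 = 79 ^ 61 = 18
byte 1: (4f ^ f2) ^ 64 = bd ^ 64 = d9
byte 2: (1c ^ 6f) ^ 6d = 73 ^ 6d = 1e
byte 3: (a4 ^ 71) ^ 69 = d5 ^ 69 = bc
byte 4: (f9 ^ 95) ^ 6e = 6c ^ 6e = 02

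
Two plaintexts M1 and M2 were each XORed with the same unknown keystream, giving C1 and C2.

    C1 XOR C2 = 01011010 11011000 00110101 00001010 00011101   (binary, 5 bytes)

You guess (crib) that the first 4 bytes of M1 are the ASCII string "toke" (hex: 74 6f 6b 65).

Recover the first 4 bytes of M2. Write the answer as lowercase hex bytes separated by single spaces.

2e b7 5e 6f

Since C1 ⊕ C2 = M1 ⊕ M2, XORing with the guessed M1 bytes yields the corresponding M2 bytes: M2 = (C1 ⊕ C2) ⊕ M1.
byte 0:  90 XOR 116 =  46
byte 1: 216 XOR 111 = 183
byte 2:  53 XOR 107 =  94
byte 3:  10 XOR 101 = 111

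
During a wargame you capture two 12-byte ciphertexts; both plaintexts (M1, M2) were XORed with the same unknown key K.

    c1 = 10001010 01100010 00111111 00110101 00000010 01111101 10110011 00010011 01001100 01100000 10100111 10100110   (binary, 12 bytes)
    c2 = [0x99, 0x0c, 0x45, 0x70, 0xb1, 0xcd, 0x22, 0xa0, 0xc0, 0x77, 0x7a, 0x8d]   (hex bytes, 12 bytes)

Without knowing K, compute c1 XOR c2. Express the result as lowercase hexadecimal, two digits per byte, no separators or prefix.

136e7a45b3b091b38c17dd2b

c1 ⊕ c2 = (M1 ⊕ K) ⊕ (M2 ⊕ K) = M1 ⊕ M2 — the shared key cancels under XOR.
8a xor 99 = 13
62 xor 0c = 6e
3f xor 45 = 7a
35 xor 70 = 45
02 xor b1 = b3
7d xor cd = b0
b3 xor 22 = 91
13 xor a0 = b3
4c xor c0 = 8c
60 xor 77 = 17
a7 xor 7a = dd
a6 xor 8d = 2b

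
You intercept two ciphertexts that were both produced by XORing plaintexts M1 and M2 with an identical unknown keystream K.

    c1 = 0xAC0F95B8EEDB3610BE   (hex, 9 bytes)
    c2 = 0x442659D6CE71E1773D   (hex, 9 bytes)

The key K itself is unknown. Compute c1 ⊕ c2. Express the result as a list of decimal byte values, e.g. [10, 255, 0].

c1 ⊕ c2 = (M1 ⊕ K) ⊕ (M2 ⊕ K) = M1 ⊕ M2 — the shared key cancels under XOR.
10101100 xor 01000100 = 11101000
00001111 xor 00100110 = 00101001
10010101 xor 01011001 = 11001100
10111000 xor 11010110 = 01101110
11101110 xor 11001110 = 00100000
11011011 xor 01110001 = 10101010
00110110 xor 11100001 = 11010111
00010000 xor 01110111 = 01100111
10111110 xor 00111101 = 10000011

[232, 41, 204, 110, 32, 170, 215, 103, 131]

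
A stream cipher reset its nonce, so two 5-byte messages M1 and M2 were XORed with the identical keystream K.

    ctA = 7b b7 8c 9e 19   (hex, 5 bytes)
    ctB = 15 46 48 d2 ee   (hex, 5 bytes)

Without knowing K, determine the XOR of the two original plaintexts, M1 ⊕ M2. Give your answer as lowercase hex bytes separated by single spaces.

ctA ⊕ ctB = (M1 ⊕ K) ⊕ (M2 ⊕ K) = M1 ⊕ M2 — the shared key cancels under XOR.
7b XOR 15 = 6e
b7 XOR 46 = f1
8c XOR 48 = c4
9e XOR d2 = 4c
19 XOR ee = f7

6e f1 c4 4c f7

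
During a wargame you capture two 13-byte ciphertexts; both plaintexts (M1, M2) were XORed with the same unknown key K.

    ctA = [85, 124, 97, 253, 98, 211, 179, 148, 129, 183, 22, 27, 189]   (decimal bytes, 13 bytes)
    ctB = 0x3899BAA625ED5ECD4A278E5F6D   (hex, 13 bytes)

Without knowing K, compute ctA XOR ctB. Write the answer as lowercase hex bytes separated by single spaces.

6d e5 db 5b 47 3e ed 59 cb 90 98 44 d0

ctA ⊕ ctB = (M1 ⊕ K) ⊕ (M2 ⊕ K) = M1 ⊕ M2 — the shared key cancels under XOR.
 85 ^  56 = 109
124 ^ 153 = 229
 97 ^ 186 = 219
253 ^ 166 =  91
 98 ^  37 =  71
211 ^ 237 =  62
179 ^  94 = 237
148 ^ 205 =  89
129 ^  74 = 203
183 ^  39 = 144
 22 ^ 142 = 152
 27 ^  95 =  68
189 ^ 109 = 208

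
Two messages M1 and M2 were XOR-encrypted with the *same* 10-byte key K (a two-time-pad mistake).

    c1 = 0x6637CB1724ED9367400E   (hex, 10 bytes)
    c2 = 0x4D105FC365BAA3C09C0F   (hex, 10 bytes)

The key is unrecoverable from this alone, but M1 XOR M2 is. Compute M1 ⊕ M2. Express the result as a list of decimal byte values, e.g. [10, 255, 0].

c1 ⊕ c2 = (M1 ⊕ K) ⊕ (M2 ⊕ K) = M1 ⊕ M2 — the shared key cancels under XOR.
byte 0: 66 XOR 4d = 2b
byte 1: 37 XOR 10 = 27
byte 2: cb XOR 5f = 94
byte 3: 17 XOR c3 = d4
byte 4: 24 XOR 65 = 41
byte 5: ed XOR ba = 57
byte 6: 93 XOR a3 = 30
byte 7: 67 XOR c0 = a7
byte 8: 40 XOR 9c = dc
byte 9: 0e XOR 0f = 01

[43, 39, 148, 212, 65, 87, 48, 167, 220, 1]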